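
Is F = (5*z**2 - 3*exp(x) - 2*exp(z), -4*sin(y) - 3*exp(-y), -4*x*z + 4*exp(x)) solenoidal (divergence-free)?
No, ∇·F = -4*x - 3*exp(x) - 4*cos(y) + 3*exp(-y)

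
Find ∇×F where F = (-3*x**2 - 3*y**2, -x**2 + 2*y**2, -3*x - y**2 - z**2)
(-2*y, 3, -2*x + 6*y)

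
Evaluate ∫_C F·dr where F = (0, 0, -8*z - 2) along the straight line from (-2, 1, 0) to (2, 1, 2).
-20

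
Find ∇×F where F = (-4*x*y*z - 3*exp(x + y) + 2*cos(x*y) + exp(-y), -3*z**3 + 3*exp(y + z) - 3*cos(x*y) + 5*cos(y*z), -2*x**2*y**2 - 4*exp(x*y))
(-4*x**2*y - 4*x*exp(x*y) + 5*y*sin(y*z) + 9*z**2 - 3*exp(y + z), 4*y*(x*y - x + exp(x*y)), 4*x*z + 2*x*sin(x*y) + 3*y*sin(x*y) + 3*exp(x + y) + exp(-y))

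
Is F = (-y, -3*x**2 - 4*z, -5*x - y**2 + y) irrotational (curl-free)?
No, ∇×F = (5 - 2*y, 5, 1 - 6*x)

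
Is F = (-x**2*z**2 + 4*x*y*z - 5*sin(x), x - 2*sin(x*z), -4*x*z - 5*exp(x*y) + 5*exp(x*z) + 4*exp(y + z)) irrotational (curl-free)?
No, ∇×F = (-5*x*exp(x*y) + 2*x*cos(x*z) + 4*exp(y + z), -2*x**2*z + 4*x*y + 5*y*exp(x*y) - 5*z*exp(x*z) + 4*z, -4*x*z - 2*z*cos(x*z) + 1)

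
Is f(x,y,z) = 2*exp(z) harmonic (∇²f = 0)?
No, ∇²f = 2*exp(z)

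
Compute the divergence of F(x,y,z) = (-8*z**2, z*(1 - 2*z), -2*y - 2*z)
-2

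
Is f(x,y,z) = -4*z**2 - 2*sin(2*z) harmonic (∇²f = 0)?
No, ∇²f = 8*sin(2*z) - 8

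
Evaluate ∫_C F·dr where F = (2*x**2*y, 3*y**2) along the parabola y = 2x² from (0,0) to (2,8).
2688/5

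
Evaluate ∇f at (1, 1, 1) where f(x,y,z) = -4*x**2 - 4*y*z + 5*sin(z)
(-8, -4, -4 + 5*cos(1))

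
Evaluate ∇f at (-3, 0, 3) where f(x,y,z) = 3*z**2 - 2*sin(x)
(-2*cos(3), 0, 18)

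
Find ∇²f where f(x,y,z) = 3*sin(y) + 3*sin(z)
-3*sin(y) - 3*sin(z)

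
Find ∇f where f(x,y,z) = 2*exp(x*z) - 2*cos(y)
(2*z*exp(x*z), 2*sin(y), 2*x*exp(x*z))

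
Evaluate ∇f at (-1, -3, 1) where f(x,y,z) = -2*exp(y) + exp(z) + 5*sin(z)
(0, -2*exp(-3), 5*cos(1) + E)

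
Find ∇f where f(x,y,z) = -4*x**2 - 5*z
(-8*x, 0, -5)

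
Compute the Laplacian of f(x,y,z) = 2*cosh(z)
2*cosh(z)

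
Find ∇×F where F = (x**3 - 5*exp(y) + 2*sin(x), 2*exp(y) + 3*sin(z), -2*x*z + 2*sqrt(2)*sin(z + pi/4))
(-3*cos(z), 2*z, 5*exp(y))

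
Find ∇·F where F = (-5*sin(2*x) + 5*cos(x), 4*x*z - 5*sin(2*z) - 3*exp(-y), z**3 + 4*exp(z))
3*z**2 + 4*exp(z) - 5*sin(x) - 10*cos(2*x) + 3*exp(-y)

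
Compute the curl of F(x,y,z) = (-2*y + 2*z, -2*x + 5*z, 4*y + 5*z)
(-1, 2, 0)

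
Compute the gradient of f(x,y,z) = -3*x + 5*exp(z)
(-3, 0, 5*exp(z))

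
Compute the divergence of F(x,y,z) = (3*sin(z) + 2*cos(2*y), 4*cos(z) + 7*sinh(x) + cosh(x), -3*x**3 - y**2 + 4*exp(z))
4*exp(z)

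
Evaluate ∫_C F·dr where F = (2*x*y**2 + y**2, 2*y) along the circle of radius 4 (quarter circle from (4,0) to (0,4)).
-464/3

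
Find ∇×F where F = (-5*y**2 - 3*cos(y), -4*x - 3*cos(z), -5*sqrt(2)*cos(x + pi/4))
(-3*sin(z), -5*sqrt(2)*sin(x + pi/4), 10*y - 3*sin(y) - 4)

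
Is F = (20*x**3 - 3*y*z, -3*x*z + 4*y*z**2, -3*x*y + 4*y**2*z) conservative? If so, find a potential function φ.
Yes, F is conservative. φ = 5*x**4 - 3*x*y*z + 2*y**2*z**2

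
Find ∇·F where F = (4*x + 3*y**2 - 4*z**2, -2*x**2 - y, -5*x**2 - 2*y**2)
3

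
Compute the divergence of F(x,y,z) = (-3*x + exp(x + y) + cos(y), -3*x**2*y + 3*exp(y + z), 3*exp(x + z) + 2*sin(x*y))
-3*x**2 + exp(x + y) + 3*exp(x + z) + 3*exp(y + z) - 3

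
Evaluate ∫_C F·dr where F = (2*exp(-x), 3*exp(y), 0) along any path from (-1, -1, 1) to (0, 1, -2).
-2 - 3*exp(-1) + 5*E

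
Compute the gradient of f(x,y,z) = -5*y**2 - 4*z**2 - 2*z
(0, -10*y, -8*z - 2)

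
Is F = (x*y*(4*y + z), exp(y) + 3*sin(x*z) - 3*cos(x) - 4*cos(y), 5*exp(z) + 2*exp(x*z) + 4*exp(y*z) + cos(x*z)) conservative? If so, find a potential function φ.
No, ∇×F = (-3*x*cos(x*z) + 4*z*exp(y*z), x*y - 2*z*exp(x*z) + z*sin(x*z), -8*x*y - x*z + 3*z*cos(x*z) + 3*sin(x)) ≠ 0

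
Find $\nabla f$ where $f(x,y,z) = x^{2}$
(2*x, 0, 0)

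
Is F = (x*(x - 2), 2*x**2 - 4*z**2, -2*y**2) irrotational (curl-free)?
No, ∇×F = (-4*y + 8*z, 0, 4*x)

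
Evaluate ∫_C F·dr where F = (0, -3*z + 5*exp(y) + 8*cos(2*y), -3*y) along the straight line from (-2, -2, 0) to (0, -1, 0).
-4*sin(2) + 4*sin(4) - 5*exp(-2) + 5*exp(-1)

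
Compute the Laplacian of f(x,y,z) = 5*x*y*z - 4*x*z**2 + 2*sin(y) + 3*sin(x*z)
-3*x**2*sin(x*z) - 8*x - 3*z**2*sin(x*z) - 2*sin(y)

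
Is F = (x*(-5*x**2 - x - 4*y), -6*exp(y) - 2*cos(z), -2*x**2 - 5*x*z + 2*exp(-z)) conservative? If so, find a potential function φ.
No, ∇×F = (-2*sin(z), 4*x + 5*z, 4*x) ≠ 0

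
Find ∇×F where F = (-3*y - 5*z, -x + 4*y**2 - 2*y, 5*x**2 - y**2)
(-2*y, -10*x - 5, 2)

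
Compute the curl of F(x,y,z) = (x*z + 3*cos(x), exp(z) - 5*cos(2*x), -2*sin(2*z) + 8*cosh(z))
(-exp(z), x, 10*sin(2*x))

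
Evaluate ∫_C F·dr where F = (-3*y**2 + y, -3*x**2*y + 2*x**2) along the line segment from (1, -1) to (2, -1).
-4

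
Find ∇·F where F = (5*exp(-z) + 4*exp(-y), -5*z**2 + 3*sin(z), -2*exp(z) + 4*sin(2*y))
-2*exp(z)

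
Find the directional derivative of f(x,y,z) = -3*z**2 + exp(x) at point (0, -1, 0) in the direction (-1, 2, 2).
-1/3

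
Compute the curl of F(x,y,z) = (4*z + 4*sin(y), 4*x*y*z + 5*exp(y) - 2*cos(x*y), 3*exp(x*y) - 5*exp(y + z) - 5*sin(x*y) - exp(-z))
(-4*x*y + 3*x*exp(x*y) - 5*x*cos(x*y) - 5*exp(y + z), -3*y*exp(x*y) + 5*y*cos(x*y) + 4, 4*y*z + 2*y*sin(x*y) - 4*cos(y))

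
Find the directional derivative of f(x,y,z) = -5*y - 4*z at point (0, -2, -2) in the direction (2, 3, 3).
-27*sqrt(22)/22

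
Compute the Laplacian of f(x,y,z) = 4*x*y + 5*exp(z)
5*exp(z)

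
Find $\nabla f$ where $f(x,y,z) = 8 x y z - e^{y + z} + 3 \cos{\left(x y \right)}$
(y*(8*z - 3*sin(x*y)), 8*x*z - 3*x*sin(x*y) - exp(y + z), 8*x*y - exp(y + z))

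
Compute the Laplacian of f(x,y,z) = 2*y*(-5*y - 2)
-20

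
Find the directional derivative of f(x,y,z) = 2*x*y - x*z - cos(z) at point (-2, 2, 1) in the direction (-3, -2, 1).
sqrt(14)*(sin(1) + 1)/14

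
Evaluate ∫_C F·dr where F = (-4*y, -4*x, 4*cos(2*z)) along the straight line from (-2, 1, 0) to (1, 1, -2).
-12 - 2*sin(4)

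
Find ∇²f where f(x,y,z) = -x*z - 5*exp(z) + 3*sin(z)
-5*exp(z) - 3*sin(z)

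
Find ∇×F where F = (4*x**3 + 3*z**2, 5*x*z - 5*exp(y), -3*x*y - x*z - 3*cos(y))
(-8*x + 3*sin(y), 3*y + 7*z, 5*z)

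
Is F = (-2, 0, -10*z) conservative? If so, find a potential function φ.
Yes, F is conservative. φ = -2*x - 5*z**2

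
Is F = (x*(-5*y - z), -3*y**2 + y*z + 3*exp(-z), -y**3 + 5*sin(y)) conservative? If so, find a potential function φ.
No, ∇×F = (-3*y**2 - y + 5*cos(y) + 3*exp(-z), -x, 5*x) ≠ 0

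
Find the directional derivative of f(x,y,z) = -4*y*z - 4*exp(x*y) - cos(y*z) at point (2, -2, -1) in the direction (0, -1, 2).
sqrt(5)*(-3*exp(4)*sin(2) + 8 + 12*exp(4))*exp(-4)/5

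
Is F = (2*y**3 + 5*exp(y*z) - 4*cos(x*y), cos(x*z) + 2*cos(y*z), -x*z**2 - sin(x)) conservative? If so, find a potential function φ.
No, ∇×F = (x*sin(x*z) + 2*y*sin(y*z), 5*y*exp(y*z) + z**2 + cos(x), -4*x*sin(x*y) - 6*y**2 - 5*z*exp(y*z) - z*sin(x*z)) ≠ 0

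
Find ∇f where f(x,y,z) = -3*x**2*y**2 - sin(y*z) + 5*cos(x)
(-6*x*y**2 - 5*sin(x), -6*x**2*y - z*cos(y*z), -y*cos(y*z))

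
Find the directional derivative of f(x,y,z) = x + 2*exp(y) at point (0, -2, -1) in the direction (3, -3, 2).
3*sqrt(22)*(-2 + exp(2))*exp(-2)/22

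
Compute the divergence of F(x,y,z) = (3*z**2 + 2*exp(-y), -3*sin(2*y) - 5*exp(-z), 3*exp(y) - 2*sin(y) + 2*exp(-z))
-6*cos(2*y) - 2*exp(-z)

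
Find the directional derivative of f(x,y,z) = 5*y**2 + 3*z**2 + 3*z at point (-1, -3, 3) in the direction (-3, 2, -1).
-81*sqrt(14)/14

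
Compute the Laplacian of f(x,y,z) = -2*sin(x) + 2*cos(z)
2*sin(x) - 2*cos(z)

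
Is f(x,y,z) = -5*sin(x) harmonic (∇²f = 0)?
No, ∇²f = 5*sin(x)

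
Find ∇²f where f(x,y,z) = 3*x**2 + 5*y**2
16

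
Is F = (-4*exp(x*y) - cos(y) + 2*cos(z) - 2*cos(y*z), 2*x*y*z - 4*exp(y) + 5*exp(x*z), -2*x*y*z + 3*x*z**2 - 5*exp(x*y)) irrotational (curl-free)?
No, ∇×F = (x*(-2*y - 2*z - 5*exp(x*y) - 5*exp(x*z)), 2*y*z + 5*y*exp(x*y) + 2*y*sin(y*z) - 3*z**2 - 2*sin(z), 4*x*exp(x*y) + 2*y*z + 5*z*exp(x*z) - 2*z*sin(y*z) - sin(y))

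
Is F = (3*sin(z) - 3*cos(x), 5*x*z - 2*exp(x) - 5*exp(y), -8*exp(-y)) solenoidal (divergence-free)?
No, ∇·F = -5*exp(y) + 3*sin(x)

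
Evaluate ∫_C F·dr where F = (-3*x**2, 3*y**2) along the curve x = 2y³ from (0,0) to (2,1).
-7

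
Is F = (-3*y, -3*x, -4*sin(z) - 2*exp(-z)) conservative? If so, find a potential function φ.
Yes, F is conservative. φ = -3*x*y + 4*cos(z) + 2*exp(-z)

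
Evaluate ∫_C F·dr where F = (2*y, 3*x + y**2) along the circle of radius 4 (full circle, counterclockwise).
16*pi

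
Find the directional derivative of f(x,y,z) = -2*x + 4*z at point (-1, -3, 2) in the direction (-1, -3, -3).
-10*sqrt(19)/19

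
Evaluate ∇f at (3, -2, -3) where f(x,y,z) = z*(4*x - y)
(-12, 3, 14)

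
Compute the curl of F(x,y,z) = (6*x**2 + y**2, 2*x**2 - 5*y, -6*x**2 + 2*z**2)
(0, 12*x, 4*x - 2*y)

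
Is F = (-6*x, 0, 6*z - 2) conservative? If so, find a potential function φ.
Yes, F is conservative. φ = -3*x**2 + 3*z**2 - 2*z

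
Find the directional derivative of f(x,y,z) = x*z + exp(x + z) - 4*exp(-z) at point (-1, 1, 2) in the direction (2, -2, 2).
sqrt(3)*(4 + exp(2) + 2*exp(3))*exp(-2)/3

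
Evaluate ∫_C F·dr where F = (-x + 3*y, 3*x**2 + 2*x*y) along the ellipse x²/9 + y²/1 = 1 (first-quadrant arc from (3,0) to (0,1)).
49/2 - 9*pi/4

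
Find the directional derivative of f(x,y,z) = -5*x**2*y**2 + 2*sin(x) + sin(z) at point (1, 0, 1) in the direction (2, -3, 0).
4*sqrt(13)*cos(1)/13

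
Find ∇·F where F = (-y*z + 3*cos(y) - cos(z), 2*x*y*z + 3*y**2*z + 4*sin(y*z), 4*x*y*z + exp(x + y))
4*x*y + 2*x*z + 6*y*z + 4*z*cos(y*z)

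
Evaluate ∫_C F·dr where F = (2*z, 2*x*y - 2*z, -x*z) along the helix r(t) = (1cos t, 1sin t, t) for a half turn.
22/3 - 2*pi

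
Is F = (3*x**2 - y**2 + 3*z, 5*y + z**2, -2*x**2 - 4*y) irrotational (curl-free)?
No, ∇×F = (-2*z - 4, 4*x + 3, 2*y)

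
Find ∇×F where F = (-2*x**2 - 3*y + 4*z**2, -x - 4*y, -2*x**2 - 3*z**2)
(0, 4*x + 8*z, 2)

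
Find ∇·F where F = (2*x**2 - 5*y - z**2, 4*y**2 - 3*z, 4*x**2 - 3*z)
4*x + 8*y - 3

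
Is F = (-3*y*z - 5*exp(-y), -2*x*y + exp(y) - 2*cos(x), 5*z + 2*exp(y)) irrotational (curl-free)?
No, ∇×F = (2*exp(y), -3*y, -2*y + 3*z + 2*sin(x) - 5*exp(-y))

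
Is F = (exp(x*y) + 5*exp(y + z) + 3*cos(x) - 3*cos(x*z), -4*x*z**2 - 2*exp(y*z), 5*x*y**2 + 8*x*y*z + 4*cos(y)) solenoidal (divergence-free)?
No, ∇·F = 8*x*y + y*exp(x*y) - 2*z*exp(y*z) + 3*z*sin(x*z) - 3*sin(x)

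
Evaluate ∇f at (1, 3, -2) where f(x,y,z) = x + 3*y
(1, 3, 0)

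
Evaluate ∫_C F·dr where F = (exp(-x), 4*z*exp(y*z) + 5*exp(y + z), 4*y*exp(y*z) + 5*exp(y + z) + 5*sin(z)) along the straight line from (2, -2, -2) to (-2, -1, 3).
-4*exp(4) + 5*cos(2) - 5*exp(-4) + exp(-2) + 4*exp(-3) - 5*cos(3) + 4*exp(2)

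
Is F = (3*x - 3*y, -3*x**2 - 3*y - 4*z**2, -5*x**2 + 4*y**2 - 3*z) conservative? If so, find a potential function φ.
No, ∇×F = (8*y + 8*z, 10*x, 3 - 6*x) ≠ 0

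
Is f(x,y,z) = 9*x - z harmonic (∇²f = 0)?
Yes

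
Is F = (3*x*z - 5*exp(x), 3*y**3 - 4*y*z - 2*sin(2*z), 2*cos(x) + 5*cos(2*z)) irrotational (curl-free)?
No, ∇×F = (4*y + 4*cos(2*z), 3*x + 2*sin(x), 0)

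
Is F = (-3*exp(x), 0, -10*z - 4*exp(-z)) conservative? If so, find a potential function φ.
Yes, F is conservative. φ = -5*z**2 - 3*exp(x) + 4*exp(-z)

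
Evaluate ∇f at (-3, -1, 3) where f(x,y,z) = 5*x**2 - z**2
(-30, 0, -6)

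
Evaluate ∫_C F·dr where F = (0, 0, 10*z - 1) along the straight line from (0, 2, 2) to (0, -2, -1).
-12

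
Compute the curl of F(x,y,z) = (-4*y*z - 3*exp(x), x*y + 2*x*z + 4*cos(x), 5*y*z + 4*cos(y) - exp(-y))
(-2*x + 5*z - 4*sin(y) + exp(-y), -4*y, y + 6*z - 4*sin(x))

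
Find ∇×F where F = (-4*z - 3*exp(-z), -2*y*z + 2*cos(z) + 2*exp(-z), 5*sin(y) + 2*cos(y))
(2*y - 2*sin(y) + 2*sin(z) + 5*cos(y) + 2*exp(-z), -4 + 3*exp(-z), 0)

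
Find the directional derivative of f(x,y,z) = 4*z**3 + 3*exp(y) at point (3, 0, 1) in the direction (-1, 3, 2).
33*sqrt(14)/14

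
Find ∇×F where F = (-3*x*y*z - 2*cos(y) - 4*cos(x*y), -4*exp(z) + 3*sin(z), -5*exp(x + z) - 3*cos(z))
(4*exp(z) - 3*cos(z), -3*x*y + 5*exp(x + z), 3*x*z - 4*x*sin(x*y) - 2*sin(y))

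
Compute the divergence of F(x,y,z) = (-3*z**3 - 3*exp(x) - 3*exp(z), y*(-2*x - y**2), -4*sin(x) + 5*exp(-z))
-2*x - 3*y**2 - 3*exp(x) - 5*exp(-z)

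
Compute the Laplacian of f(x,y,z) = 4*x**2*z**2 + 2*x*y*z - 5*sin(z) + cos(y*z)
8*x**2 - y**2*cos(y*z) - z**2*cos(y*z) + 8*z**2 + 5*sin(z)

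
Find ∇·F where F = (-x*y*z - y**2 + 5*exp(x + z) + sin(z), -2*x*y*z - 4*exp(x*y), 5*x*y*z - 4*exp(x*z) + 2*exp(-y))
5*x*y - 2*x*z - 4*x*exp(x*y) - 4*x*exp(x*z) - y*z + 5*exp(x + z)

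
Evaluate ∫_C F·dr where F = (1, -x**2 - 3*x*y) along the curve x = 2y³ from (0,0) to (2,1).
8/35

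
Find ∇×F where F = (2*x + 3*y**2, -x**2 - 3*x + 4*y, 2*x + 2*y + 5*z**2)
(2, -2, -2*x - 6*y - 3)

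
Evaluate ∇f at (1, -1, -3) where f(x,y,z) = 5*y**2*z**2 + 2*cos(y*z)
(0, -90 + 6*sin(3), -30 + 2*sin(3))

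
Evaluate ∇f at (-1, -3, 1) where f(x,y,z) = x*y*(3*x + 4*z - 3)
(15, 2, 12)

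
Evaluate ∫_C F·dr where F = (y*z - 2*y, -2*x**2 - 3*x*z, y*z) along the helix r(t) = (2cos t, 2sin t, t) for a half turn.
2*pi*(3 - 2*pi)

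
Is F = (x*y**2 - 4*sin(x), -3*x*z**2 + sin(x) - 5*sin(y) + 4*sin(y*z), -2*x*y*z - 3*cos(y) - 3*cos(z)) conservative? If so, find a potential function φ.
No, ∇×F = (4*x*z - 4*y*cos(y*z) + 3*sin(y), 2*y*z, -2*x*y - 3*z**2 + cos(x)) ≠ 0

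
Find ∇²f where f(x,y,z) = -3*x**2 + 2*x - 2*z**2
-10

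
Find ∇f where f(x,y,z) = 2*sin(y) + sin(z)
(0, 2*cos(y), cos(z))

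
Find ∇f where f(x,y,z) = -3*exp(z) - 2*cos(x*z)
(2*z*sin(x*z), 0, 2*x*sin(x*z) - 3*exp(z))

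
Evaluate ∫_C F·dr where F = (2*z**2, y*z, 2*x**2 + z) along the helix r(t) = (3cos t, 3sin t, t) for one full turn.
pi*(27 + 52*pi)/2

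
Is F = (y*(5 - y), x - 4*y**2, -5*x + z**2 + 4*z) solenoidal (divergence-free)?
No, ∇·F = -8*y + 2*z + 4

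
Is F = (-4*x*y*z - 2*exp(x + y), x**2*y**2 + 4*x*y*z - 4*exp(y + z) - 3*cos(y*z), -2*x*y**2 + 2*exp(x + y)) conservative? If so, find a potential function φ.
No, ∇×F = (-8*x*y - 3*y*sin(y*z) + 2*exp(x + y) + 4*exp(y + z), -4*x*y + 2*y**2 - 2*exp(x + y), 2*x*y**2 + 4*x*z + 4*y*z + 2*exp(x + y)) ≠ 0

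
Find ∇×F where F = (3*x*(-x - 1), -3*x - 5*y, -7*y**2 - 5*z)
(-14*y, 0, -3)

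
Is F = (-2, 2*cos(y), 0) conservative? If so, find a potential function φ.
Yes, F is conservative. φ = -2*x + 2*sin(y)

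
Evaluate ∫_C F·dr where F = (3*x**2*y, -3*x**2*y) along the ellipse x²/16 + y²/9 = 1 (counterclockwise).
-144*pi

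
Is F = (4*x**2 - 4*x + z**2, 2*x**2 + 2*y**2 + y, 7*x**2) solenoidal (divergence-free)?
No, ∇·F = 8*x + 4*y - 3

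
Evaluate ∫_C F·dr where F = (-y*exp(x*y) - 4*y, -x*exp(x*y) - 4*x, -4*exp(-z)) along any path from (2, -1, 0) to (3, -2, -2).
-exp(-6) + exp(-2) + 12 + 4*exp(2)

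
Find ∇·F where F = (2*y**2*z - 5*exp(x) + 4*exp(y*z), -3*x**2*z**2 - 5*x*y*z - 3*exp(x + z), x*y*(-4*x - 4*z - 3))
-4*x*y - 5*x*z - 5*exp(x)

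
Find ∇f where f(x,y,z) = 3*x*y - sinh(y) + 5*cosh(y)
(3*y, 3*x + 5*sinh(y) - cosh(y), 0)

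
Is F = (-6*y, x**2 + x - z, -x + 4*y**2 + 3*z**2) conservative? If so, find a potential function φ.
No, ∇×F = (8*y + 1, 1, 2*x + 7) ≠ 0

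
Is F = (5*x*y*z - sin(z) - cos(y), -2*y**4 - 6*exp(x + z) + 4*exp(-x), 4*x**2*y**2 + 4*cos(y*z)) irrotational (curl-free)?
No, ∇×F = (8*x**2*y - 4*z*sin(y*z) + 6*exp(x + z), -8*x*y**2 + 5*x*y - cos(z), -5*x*z - 6*exp(x + z) - sin(y) - 4*exp(-x))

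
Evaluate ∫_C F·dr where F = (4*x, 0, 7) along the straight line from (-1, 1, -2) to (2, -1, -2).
6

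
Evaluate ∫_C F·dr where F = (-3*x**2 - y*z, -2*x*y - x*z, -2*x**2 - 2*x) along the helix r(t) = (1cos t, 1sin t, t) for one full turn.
-2*pi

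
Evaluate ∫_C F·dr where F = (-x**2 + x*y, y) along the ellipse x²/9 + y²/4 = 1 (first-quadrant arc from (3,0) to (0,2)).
5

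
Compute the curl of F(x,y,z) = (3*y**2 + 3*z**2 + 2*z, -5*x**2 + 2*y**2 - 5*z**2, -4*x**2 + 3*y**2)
(6*y + 10*z, 8*x + 6*z + 2, -10*x - 6*y)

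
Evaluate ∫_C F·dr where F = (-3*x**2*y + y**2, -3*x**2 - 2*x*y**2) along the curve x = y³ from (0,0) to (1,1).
-223/210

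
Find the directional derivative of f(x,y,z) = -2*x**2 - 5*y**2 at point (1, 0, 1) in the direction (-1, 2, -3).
2*sqrt(14)/7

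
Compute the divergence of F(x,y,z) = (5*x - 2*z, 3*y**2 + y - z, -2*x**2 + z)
6*y + 7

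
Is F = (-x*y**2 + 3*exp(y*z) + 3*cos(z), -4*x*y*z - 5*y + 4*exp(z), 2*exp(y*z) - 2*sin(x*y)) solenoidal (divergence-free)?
No, ∇·F = -4*x*z - y**2 + 2*y*exp(y*z) - 5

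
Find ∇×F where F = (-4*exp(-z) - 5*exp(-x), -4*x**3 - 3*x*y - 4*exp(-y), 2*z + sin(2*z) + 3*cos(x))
(0, 3*sin(x) + 4*exp(-z), -12*x**2 - 3*y)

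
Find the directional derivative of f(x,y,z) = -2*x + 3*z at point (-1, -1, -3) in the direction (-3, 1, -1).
3*sqrt(11)/11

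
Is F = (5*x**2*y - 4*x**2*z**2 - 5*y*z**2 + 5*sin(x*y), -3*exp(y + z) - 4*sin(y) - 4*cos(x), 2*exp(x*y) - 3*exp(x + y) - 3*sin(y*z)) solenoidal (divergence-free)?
No, ∇·F = 10*x*y - 8*x*z**2 + 5*y*cos(x*y) - 3*y*cos(y*z) - 3*exp(y + z) - 4*cos(y)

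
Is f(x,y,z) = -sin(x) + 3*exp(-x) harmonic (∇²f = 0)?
No, ∇²f = sin(x) + 3*exp(-x)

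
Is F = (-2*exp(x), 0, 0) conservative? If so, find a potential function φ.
Yes, F is conservative. φ = -2*exp(x)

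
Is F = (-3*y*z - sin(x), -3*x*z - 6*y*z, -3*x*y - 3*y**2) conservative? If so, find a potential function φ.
Yes, F is conservative. φ = -3*x*y*z - 3*y**2*z + cos(x)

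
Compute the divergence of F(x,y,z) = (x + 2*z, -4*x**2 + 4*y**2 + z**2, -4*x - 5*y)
8*y + 1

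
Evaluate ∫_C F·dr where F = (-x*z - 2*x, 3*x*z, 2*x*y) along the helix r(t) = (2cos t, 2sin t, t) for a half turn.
pi*(-1 + 3*pi)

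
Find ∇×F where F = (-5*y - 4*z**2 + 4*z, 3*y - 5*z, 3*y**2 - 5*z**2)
(6*y + 5, 4 - 8*z, 5)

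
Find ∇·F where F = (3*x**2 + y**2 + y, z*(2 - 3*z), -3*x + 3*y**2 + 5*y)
6*x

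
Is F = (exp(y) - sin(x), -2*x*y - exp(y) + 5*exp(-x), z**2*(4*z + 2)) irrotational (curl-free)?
No, ∇×F = (0, 0, -2*y - exp(y) - 5*exp(-x))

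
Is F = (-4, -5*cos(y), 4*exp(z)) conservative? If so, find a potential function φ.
Yes, F is conservative. φ = -4*x + 4*exp(z) - 5*sin(y)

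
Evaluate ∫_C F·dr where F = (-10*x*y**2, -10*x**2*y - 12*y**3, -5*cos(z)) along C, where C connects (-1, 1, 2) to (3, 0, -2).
8 + 10*sin(2)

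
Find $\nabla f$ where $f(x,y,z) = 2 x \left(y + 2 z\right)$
(2*y + 4*z, 2*x, 4*x)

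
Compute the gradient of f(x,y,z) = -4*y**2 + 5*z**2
(0, -8*y, 10*z)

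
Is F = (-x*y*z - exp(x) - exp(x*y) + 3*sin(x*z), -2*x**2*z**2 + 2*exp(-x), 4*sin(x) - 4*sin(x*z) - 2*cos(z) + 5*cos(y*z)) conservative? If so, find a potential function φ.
No, ∇×F = (z*(4*x**2 - 5*sin(y*z)), -x*y + 3*x*cos(x*z) + 4*z*cos(x*z) - 4*cos(x), (x*(-4*z**2 + z + exp(x*y))*exp(x) - 2)*exp(-x)) ≠ 0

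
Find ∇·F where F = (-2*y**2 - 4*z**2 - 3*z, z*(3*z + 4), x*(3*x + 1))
0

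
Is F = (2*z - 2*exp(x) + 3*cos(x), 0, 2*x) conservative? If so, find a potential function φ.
Yes, F is conservative. φ = 2*x*z - 2*exp(x) + 3*sin(x)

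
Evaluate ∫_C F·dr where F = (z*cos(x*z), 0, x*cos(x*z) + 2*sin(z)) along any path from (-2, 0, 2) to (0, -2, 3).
2*cos(2) + sin(4) - 2*cos(3)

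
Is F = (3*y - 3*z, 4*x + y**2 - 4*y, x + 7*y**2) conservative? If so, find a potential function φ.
No, ∇×F = (14*y, -4, 1) ≠ 0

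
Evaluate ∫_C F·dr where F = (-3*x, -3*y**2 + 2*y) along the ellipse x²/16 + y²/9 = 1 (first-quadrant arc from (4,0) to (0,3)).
6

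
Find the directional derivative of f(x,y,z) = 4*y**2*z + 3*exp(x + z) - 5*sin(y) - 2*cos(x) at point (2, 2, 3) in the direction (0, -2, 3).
sqrt(13)*(-48 + 10*cos(2) + 9*exp(5))/13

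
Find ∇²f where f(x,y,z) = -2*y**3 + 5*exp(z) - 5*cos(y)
-12*y + 5*exp(z) + 5*cos(y)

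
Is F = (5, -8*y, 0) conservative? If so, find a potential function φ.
Yes, F is conservative. φ = 5*x - 4*y**2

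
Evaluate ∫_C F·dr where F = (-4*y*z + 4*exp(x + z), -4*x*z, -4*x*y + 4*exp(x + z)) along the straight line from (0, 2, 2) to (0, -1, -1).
4*(1 - exp(3))*exp(-1)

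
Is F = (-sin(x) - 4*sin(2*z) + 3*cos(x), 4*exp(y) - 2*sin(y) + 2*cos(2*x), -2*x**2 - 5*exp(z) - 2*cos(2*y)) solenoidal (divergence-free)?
No, ∇·F = 4*exp(y) - 5*exp(z) - 3*sin(x) - cos(x) - 2*cos(y)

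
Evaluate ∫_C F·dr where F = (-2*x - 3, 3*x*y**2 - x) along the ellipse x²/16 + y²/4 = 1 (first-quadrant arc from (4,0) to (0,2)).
4*pi + 28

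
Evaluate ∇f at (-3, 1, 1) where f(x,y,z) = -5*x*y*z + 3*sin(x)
(-5 + 3*cos(3), 15, 15)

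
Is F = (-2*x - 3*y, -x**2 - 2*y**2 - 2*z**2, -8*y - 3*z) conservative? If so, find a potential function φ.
No, ∇×F = (4*z - 8, 0, 3 - 2*x) ≠ 0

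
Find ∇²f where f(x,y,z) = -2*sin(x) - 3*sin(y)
2*sin(x) + 3*sin(y)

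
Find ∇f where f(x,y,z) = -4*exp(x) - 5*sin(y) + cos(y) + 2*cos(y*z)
(-4*exp(x), -2*z*sin(y*z) - sin(y) - 5*cos(y), -2*y*sin(y*z))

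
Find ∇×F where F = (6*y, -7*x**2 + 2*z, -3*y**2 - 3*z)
(-6*y - 2, 0, -14*x - 6)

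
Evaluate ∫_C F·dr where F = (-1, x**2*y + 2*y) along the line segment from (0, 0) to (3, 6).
114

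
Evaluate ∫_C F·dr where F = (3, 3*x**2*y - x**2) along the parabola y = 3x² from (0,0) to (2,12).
558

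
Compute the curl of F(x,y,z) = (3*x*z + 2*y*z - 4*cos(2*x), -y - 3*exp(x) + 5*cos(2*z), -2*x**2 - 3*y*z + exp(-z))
(-3*z + 10*sin(2*z), 7*x + 2*y, -2*z - 3*exp(x))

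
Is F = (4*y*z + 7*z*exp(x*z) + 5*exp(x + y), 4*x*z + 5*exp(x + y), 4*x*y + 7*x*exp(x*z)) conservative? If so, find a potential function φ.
Yes, F is conservative. φ = 4*x*y*z + 7*exp(x*z) + 5*exp(x + y)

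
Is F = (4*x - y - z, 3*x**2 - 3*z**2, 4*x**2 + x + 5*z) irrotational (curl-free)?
No, ∇×F = (6*z, -8*x - 2, 6*x + 1)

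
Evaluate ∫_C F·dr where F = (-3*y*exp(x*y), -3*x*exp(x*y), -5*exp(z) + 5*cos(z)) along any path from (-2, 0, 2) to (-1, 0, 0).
-5 - 5*sin(2) + 5*exp(2)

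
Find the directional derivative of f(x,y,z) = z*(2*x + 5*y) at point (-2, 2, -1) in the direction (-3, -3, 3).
13*sqrt(3)/3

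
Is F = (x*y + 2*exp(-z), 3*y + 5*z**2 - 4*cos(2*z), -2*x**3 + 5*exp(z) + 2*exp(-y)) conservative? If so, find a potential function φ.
No, ∇×F = (-10*z - 8*sin(2*z) - 2*exp(-y), 6*x**2 - 2*exp(-z), -x) ≠ 0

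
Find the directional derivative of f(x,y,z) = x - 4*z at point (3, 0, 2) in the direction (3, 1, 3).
-9*sqrt(19)/19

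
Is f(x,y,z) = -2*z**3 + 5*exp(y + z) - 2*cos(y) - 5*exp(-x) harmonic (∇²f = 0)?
No, ∇²f = -12*z + 10*exp(y + z) + 2*cos(y) - 5*exp(-x)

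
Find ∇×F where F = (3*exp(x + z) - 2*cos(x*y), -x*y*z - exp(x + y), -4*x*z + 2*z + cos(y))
(x*y - sin(y), 4*z + 3*exp(x + z), -2*x*sin(x*y) - y*z - exp(x + y))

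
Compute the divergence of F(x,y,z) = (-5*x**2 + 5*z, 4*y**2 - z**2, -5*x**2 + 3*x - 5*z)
-10*x + 8*y - 5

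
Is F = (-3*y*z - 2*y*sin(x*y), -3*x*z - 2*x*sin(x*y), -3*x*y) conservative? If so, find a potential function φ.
Yes, F is conservative. φ = -3*x*y*z + 2*cos(x*y)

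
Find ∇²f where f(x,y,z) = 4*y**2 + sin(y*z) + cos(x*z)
-x**2*cos(x*z) - y**2*sin(y*z) - z**2*sin(y*z) - z**2*cos(x*z) + 8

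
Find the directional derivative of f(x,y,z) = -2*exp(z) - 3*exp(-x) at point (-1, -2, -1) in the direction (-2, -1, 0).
-6*sqrt(5)*E/5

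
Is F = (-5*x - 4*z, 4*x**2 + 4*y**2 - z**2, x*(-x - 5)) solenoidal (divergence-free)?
No, ∇·F = 8*y - 5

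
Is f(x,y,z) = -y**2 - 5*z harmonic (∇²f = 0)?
No, ∇²f = -2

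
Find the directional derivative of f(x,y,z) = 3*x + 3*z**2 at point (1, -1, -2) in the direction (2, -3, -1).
9*sqrt(14)/7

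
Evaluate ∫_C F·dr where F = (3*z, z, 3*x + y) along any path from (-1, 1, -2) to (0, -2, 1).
-6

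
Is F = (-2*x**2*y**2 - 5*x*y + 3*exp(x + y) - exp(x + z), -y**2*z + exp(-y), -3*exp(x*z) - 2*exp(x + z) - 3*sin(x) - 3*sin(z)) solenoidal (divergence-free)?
No, ∇·F = ((-4*x*y**2 - 3*x*exp(x*z) - 2*y*z - 5*y + 3*exp(x + y) - 3*exp(x + z) - 3*cos(z))*exp(y) - 1)*exp(-y)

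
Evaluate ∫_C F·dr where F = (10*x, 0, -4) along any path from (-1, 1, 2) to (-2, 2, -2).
31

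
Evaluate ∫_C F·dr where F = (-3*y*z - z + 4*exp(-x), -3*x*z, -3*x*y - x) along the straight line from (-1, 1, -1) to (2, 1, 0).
-4*exp(-2) + 4 + 4*E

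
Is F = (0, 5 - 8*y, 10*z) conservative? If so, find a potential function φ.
Yes, F is conservative. φ = -4*y**2 + 5*y + 5*z**2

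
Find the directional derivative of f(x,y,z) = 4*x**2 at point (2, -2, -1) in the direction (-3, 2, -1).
-24*sqrt(14)/7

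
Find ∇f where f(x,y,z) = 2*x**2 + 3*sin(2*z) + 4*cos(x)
(4*x - 4*sin(x), 0, 6*cos(2*z))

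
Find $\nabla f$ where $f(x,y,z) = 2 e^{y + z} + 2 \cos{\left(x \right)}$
(-2*sin(x), 2*exp(y + z), 2*exp(y + z))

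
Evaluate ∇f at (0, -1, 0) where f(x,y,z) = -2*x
(-2, 0, 0)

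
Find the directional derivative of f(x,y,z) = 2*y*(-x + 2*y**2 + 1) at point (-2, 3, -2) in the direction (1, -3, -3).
-348*sqrt(19)/19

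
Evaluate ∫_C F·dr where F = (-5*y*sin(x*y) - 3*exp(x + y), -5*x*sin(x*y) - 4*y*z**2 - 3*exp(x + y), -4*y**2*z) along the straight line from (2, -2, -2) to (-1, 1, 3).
5*cos(1) - 5*cos(4) + 14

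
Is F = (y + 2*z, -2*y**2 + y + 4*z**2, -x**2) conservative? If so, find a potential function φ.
No, ∇×F = (-8*z, 2*x + 2, -1) ≠ 0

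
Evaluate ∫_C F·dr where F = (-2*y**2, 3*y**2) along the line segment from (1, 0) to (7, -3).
-63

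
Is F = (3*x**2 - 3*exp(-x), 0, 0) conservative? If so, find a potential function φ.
Yes, F is conservative. φ = x**3 + 3*exp(-x)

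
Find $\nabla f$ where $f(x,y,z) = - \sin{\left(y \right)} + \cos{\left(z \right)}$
(0, -cos(y), -sin(z))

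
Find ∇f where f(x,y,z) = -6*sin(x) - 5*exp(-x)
(-6*cos(x) + 5*exp(-x), 0, 0)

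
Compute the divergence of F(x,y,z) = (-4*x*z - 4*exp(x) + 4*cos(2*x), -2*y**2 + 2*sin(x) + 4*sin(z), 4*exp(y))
-4*y - 4*z - 4*exp(x) - 8*sin(2*x)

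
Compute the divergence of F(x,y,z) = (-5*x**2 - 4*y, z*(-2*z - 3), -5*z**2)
-10*x - 10*z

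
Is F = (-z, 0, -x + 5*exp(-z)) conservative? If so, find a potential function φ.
Yes, F is conservative. φ = -x*z - 5*exp(-z)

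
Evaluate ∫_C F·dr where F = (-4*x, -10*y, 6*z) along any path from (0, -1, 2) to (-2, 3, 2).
-48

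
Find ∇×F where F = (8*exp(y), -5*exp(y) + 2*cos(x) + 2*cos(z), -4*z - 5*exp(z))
(2*sin(z), 0, -8*exp(y) - 2*sin(x))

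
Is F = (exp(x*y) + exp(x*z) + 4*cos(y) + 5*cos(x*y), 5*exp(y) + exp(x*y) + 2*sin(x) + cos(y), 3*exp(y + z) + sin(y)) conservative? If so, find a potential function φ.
No, ∇×F = (3*exp(y + z) + cos(y), x*exp(x*z), -x*exp(x*y) + 5*x*sin(x*y) + y*exp(x*y) + 4*sin(y) + 2*cos(x)) ≠ 0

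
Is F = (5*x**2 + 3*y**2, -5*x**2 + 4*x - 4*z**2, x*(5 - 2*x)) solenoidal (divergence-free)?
No, ∇·F = 10*x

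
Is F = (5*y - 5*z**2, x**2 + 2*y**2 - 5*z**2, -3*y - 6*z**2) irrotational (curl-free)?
No, ∇×F = (10*z - 3, -10*z, 2*x - 5)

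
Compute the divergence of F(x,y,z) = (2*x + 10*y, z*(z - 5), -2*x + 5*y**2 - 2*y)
2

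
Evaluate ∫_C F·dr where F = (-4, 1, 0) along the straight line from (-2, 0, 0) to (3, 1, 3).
-19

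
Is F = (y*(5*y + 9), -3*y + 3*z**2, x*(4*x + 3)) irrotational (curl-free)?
No, ∇×F = (-6*z, -8*x - 3, -10*y - 9)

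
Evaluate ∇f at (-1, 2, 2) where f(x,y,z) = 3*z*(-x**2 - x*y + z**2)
(0, 6, 39)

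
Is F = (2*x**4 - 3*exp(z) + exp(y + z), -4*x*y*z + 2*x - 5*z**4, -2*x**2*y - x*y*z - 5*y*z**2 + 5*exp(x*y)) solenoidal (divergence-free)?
No, ∇·F = 8*x**3 - x*y - 4*x*z - 10*y*z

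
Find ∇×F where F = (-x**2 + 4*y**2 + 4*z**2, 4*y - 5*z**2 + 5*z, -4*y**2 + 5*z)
(-8*y + 10*z - 5, 8*z, -8*y)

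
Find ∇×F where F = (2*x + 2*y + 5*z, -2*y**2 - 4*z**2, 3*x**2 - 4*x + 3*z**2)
(8*z, 9 - 6*x, -2)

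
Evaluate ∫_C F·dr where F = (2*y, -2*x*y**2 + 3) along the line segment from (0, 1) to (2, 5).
-272/3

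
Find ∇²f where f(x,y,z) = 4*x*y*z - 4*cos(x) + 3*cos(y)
4*cos(x) - 3*cos(y)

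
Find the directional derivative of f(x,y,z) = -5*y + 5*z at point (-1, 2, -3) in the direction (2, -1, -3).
-5*sqrt(14)/7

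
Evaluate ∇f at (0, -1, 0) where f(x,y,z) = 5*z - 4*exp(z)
(0, 0, 1)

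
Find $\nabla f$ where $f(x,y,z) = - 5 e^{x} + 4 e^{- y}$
(-5*exp(x), -4*exp(-y), 0)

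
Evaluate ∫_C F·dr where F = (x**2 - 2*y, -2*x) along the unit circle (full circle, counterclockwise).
0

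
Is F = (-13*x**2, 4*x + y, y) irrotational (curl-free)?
No, ∇×F = (1, 0, 4)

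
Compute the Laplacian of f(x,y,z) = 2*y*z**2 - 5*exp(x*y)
-5*x**2*exp(x*y) - 5*y**2*exp(x*y) + 4*y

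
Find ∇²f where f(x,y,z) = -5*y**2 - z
-10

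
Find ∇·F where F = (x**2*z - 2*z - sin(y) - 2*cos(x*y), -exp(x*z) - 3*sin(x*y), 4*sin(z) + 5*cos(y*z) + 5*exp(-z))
2*x*z - 3*x*cos(x*y) + 2*y*sin(x*y) - 5*y*sin(y*z) + 4*cos(z) - 5*exp(-z)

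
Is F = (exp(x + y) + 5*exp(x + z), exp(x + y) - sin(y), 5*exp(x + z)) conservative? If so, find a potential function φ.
Yes, F is conservative. φ = exp(x + y) + 5*exp(x + z) + cos(y)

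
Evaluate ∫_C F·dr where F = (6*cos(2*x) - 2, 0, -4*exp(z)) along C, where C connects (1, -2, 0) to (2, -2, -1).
-3*sin(2) + 3*sin(4) - 4*exp(-1) + 2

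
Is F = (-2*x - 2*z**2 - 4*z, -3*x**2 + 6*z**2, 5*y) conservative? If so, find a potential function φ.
No, ∇×F = (5 - 12*z, -4*z - 4, -6*x) ≠ 0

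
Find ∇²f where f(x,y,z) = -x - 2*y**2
-4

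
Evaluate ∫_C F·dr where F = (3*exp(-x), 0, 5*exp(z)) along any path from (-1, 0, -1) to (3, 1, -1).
-(3 - 3*exp(4))*exp(-3)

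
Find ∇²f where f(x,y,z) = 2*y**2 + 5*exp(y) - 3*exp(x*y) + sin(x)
-3*x**2*exp(x*y) - 3*y**2*exp(x*y) + 5*exp(y) - sin(x) + 4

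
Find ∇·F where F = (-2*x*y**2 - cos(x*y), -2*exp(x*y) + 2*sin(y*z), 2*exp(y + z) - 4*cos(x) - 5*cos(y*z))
-2*x*exp(x*y) - 2*y**2 + y*sin(x*y) + 5*y*sin(y*z) + 2*z*cos(y*z) + 2*exp(y + z)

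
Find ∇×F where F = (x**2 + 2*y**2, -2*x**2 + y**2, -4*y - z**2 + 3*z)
(-4, 0, -4*x - 4*y)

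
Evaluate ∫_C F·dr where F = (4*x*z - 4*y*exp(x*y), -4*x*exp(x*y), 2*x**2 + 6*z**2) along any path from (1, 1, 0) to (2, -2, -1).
-10 - 4*exp(-4) + 4*E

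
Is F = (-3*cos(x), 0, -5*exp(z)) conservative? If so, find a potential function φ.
Yes, F is conservative. φ = -5*exp(z) - 3*sin(x)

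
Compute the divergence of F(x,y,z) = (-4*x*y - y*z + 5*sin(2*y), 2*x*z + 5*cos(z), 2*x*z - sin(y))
2*x - 4*y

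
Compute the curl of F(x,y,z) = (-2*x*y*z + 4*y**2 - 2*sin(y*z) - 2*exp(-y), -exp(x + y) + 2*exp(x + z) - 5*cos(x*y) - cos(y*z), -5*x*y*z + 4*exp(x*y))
(-5*x*z + 4*x*exp(x*y) - y*sin(y*z) - 2*exp(x + z), y*(-2*x + 5*z - 4*exp(x*y) - 2*cos(y*z)), ((2*x*z + 5*y*sin(x*y) - 8*y + 2*z*cos(y*z) - exp(x + y) + 2*exp(x + z))*exp(y) - 2)*exp(-y))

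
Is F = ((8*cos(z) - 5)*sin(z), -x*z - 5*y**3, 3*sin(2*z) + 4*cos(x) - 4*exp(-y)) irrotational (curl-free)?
No, ∇×F = (x + 4*exp(-y), 4*sin(x) - 5*cos(z) + 8*cos(2*z), -z)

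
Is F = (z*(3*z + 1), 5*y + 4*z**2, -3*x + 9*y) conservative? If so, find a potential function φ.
No, ∇×F = (9 - 8*z, 6*z + 4, 0) ≠ 0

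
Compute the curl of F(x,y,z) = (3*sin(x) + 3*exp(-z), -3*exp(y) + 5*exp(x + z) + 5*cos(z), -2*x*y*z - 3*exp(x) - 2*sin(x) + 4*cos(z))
(-2*x*z - 5*exp(x + z) + 5*sin(z), 2*y*z + 3*exp(x) + 2*cos(x) - 3*exp(-z), 5*exp(x + z))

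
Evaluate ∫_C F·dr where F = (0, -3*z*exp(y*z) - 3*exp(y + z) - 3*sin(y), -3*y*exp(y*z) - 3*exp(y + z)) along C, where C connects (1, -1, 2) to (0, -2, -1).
3*((-exp(2) - cos(1) + cos(2) + E)*exp(3) - 1 + E)*exp(-3)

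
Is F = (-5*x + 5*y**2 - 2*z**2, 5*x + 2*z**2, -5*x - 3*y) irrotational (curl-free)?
No, ∇×F = (-4*z - 3, 5 - 4*z, 5 - 10*y)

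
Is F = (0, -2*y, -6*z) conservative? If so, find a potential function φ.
Yes, F is conservative. φ = -y**2 - 3*z**2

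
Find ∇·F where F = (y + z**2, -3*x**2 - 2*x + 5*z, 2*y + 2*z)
2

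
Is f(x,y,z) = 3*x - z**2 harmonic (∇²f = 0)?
No, ∇²f = -2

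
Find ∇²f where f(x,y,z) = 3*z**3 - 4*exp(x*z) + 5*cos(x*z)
-4*x**2*exp(x*z) - 5*x**2*cos(x*z) - z**2*(4*exp(x*z) + 5*cos(x*z)) + 18*z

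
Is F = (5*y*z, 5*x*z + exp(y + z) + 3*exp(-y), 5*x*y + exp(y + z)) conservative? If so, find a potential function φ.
Yes, F is conservative. φ = 5*x*y*z + exp(y + z) - 3*exp(-y)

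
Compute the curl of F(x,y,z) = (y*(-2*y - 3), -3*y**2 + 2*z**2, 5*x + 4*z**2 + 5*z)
(-4*z, -5, 4*y + 3)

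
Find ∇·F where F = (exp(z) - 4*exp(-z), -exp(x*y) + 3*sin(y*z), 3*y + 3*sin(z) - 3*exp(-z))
-x*exp(x*y) + 3*z*cos(y*z) + 3*cos(z) + 3*exp(-z)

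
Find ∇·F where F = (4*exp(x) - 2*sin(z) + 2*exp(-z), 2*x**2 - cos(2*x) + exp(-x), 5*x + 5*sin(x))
4*exp(x)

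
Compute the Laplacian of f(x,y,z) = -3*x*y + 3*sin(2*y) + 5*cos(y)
-(24*sin(y) + 5)*cos(y)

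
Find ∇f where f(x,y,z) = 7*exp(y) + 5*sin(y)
(0, 7*exp(y) + 5*cos(y), 0)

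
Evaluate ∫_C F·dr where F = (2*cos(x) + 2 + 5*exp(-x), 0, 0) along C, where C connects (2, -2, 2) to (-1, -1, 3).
-5*E - 6 - 2*sin(2) - 2*sin(1) + 5*exp(-2)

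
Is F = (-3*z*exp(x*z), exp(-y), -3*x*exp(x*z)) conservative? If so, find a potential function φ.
Yes, F is conservative. φ = -3*exp(x*z) - exp(-y)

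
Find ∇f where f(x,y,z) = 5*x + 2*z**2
(5, 0, 4*z)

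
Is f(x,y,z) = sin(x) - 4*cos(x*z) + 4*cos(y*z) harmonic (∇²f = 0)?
No, ∇²f = 4*x**2*cos(x*z) - 4*y**2*cos(y*z) + 4*z**2*cos(x*z) - 4*z**2*cos(y*z) - sin(x)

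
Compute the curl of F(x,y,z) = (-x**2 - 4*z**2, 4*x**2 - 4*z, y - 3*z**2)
(5, -8*z, 8*x)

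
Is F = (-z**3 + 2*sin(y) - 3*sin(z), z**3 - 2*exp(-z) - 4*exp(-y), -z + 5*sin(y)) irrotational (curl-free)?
No, ∇×F = (-3*z**2 + 5*cos(y) - 2*exp(-z), -3*z**2 - 3*cos(z), -2*cos(y))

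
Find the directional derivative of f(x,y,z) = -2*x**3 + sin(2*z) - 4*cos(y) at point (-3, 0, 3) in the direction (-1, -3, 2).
sqrt(14)*(2*cos(6) + 27)/7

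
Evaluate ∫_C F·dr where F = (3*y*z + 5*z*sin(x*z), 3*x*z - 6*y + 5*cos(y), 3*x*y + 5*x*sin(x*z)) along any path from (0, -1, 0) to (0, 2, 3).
-9 + 5*sin(1) + 5*sin(2)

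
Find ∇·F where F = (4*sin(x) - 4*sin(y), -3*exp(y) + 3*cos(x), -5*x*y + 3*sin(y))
-3*exp(y) + 4*cos(x)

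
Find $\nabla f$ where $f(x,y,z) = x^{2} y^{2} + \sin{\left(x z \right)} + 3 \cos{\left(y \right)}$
(2*x*y**2 + z*cos(x*z), 2*x**2*y - 3*sin(y), x*cos(x*z))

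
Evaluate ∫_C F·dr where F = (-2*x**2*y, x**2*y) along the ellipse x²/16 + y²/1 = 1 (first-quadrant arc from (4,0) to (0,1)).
4 + 8*pi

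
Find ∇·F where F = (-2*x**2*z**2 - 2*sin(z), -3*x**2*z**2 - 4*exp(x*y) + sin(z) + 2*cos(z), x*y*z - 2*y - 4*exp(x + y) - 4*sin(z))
x*y - 4*x*z**2 - 4*x*exp(x*y) - 4*cos(z)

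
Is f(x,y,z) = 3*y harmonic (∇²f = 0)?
Yes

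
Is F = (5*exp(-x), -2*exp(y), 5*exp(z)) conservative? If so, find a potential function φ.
Yes, F is conservative. φ = -2*exp(y) + 5*exp(z) - 5*exp(-x)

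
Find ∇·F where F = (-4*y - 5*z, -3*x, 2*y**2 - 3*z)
-3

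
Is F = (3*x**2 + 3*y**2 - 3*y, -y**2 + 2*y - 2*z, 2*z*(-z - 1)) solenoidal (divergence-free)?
No, ∇·F = 6*x - 2*y - 4*z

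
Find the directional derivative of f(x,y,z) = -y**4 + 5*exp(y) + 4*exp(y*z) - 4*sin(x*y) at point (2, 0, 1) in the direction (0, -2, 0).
-1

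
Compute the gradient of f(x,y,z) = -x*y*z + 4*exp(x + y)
(-y*z + 4*exp(x + y), -x*z + 4*exp(x + y), -x*y)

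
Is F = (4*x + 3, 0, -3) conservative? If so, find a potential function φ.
Yes, F is conservative. φ = 2*x**2 + 3*x - 3*z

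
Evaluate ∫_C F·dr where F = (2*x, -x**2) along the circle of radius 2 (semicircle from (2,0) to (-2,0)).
0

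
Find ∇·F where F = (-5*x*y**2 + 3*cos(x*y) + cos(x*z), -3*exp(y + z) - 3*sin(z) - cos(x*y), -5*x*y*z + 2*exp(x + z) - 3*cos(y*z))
-5*x*y + x*sin(x*y) - 5*y**2 - 3*y*sin(x*y) + 3*y*sin(y*z) - z*sin(x*z) + 2*exp(x + z) - 3*exp(y + z)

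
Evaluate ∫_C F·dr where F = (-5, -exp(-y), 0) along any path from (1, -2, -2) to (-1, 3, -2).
-exp(2) + exp(-3) + 10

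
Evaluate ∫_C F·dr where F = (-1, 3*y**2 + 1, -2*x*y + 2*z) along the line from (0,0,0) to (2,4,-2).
242/3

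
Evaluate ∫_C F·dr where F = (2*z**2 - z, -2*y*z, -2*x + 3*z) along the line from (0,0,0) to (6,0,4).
52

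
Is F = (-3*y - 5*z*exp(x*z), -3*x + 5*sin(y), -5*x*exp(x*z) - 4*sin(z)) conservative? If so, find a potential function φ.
Yes, F is conservative. φ = -3*x*y - 5*exp(x*z) - 5*cos(y) + 4*cos(z)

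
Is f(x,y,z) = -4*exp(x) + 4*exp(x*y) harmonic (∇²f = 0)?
No, ∇²f = 4*x**2*exp(x*y) + 4*y**2*exp(x*y) - 4*exp(x)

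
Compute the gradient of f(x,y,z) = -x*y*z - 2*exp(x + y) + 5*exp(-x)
(-y*z - 2*exp(x + y) - 5*exp(-x), -x*z - 2*exp(x + y), -x*y)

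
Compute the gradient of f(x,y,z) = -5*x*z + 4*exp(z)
(-5*z, 0, -5*x + 4*exp(z))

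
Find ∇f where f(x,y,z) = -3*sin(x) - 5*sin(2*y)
(-3*cos(x), -10*cos(2*y), 0)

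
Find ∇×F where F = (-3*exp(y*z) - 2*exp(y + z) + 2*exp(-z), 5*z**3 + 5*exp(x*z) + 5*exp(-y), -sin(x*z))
(-5*x*exp(x*z) - 15*z**2, -3*y*exp(y*z) + z*cos(x*z) - 2*exp(y + z) - 2*exp(-z), 5*z*exp(x*z) + 3*z*exp(y*z) + 2*exp(y + z))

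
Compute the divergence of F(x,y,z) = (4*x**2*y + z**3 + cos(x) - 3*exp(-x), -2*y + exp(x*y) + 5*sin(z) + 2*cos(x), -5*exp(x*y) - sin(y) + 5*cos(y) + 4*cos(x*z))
8*x*y + x*exp(x*y) - 4*x*sin(x*z) - sin(x) - 2 + 3*exp(-x)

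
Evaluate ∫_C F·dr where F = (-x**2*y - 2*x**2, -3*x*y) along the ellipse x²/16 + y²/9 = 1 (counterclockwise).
48*pi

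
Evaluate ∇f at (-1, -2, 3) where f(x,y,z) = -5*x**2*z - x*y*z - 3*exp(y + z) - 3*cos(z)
(36, 3 - 3*E, -3*E - 7 + 3*sin(3))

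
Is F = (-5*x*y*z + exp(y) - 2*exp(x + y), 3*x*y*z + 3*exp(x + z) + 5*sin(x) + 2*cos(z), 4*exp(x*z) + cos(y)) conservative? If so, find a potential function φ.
No, ∇×F = (-3*x*y - 3*exp(x + z) - sin(y) + 2*sin(z), -5*x*y - 4*z*exp(x*z), 5*x*z + 3*y*z - exp(y) + 2*exp(x + y) + 3*exp(x + z) + 5*cos(x)) ≠ 0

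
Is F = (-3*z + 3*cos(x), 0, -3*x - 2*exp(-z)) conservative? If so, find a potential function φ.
Yes, F is conservative. φ = -3*x*z + 3*sin(x) + 2*exp(-z)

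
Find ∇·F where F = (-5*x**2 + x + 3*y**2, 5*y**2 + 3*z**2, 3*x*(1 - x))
-10*x + 10*y + 1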